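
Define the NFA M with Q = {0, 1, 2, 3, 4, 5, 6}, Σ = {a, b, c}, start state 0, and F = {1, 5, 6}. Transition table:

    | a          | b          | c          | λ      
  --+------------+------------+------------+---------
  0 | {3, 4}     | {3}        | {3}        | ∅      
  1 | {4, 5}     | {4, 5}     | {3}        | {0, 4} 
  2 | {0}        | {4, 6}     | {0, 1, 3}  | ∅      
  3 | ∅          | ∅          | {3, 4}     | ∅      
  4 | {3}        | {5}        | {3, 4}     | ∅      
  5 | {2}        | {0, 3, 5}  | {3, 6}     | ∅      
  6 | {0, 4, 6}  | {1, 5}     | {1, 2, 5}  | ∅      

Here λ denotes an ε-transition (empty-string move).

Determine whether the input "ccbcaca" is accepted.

Yes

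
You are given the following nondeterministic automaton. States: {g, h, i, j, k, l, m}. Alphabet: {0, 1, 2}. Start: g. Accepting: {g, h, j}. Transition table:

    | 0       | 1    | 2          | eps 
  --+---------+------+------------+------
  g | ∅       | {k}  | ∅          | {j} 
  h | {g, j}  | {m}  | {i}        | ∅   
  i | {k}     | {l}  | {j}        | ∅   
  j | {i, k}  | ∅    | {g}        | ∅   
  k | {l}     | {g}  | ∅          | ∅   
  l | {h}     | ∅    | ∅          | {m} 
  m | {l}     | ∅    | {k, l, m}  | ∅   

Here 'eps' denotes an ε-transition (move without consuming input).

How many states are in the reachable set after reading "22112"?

Start: ε-closure({g}) = {g, j}.
Read '2': {g, j} → {g, j}.
Read '2': {g, j} → {g, j}.
Read '1': {g, j} → {k}.
Read '1': {k} → {g, j}.
Read '2': {g, j} → {g, j}.
That set has 2 states.

2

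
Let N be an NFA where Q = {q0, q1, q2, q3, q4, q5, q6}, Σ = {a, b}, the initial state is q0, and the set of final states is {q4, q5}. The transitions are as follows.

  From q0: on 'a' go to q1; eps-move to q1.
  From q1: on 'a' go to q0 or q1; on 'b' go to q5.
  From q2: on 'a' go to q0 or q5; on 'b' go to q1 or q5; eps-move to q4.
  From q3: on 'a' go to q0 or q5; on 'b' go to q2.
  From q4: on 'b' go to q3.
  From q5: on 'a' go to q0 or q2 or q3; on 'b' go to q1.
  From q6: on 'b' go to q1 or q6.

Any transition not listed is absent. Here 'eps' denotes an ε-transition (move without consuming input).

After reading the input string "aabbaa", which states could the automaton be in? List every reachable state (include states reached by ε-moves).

Start: ε-closure({q0}) = {q0, q1}.
Read 'a': q0→{q1}, q1→{q0, q1}; now {q0, q1}.
Read 'a': q0→{q1}, q1→{q0, q1}; now {q0, q1}.
Read 'b': q0→∅, q1→{q5}; now {q5}.
Read 'b': q5→{q1}; now {q1}.
Read 'a': q1→{q0, q1}; now {q0, q1}.
Read 'a': q0→{q1}, q1→{q0, q1}; now {q0, q1}.

{q0, q1}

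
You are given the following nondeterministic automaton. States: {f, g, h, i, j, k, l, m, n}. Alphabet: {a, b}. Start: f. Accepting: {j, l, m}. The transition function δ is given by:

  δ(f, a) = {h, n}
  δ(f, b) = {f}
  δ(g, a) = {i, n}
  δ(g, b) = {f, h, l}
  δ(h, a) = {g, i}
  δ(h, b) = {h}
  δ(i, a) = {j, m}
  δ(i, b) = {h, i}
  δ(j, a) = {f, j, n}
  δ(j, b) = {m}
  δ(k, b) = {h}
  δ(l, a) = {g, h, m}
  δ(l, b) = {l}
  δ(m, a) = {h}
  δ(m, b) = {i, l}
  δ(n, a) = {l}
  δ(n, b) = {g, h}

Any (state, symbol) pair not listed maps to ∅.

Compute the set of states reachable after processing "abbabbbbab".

{f, g, h, i, l, m}

Start in {f}.
Read 'a': f→{h, n}; now {h, n}.
Read 'b': h→{h}, n→{g, h}; now {g, h}.
Read 'b': g→{f, h, l}, h→{h}; now {f, h, l}.
Read 'a': f→{h, n}, h→{g, i}, l→{g, h, m}; now {g, h, i, m, n}.
Read 'b': g→{f, h, l}, h→{h}, i→{h, i}, m→{i, l}, n→{g, h}; now {f, g, h, i, l}.
Read 'b': f→{f}, g→{f, h, l}, h→{h}, i→{h, i}, l→{l}; now {f, h, i, l}.
Read 'b': f→{f}, h→{h}, i→{h, i}, l→{l}; now {f, h, i, l}.
Read 'b': f→{f}, h→{h}, i→{h, i}, l→{l}; now {f, h, i, l}.
Read 'a': f→{h, n}, h→{g, i}, i→{j, m}, l→{g, h, m}; now {g, h, i, j, m, n}.
Read 'b': g→{f, h, l}, h→{h}, i→{h, i}, j→{m}, m→{i, l}, n→{g, h}; now {f, g, h, i, l, m}.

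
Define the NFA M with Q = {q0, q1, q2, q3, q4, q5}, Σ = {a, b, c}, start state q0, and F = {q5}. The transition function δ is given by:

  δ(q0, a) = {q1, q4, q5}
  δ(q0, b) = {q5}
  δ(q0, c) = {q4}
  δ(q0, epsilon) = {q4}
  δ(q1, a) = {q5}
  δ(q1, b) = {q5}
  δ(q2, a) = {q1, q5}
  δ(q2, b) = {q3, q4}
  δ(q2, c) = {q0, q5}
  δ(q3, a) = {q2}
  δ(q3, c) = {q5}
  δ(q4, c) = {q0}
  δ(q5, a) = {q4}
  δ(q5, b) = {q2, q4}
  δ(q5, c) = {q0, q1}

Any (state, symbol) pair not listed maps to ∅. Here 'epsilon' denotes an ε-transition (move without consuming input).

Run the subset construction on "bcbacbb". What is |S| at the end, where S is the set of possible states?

2

Start: ε-closure({q0}) = {q0, q4}.
Read 'b': q0→{q5}, q4→∅; now {q5}.
Read 'c': q5→{q0, q1}; union {q0, q1}; ε-closure = {q0, q1, q4}.
Read 'b': q0→{q5}, q1→{q5}, q4→∅; now {q5}.
Read 'a': q5→{q4}; now {q4}.
Read 'c': q4→{q0}; union {q0}; ε-closure = {q0, q4}.
Read 'b': q0→{q5}, q4→∅; now {q5}.
Read 'b': q5→{q2, q4}; now {q2, q4}.
That set has 2 states.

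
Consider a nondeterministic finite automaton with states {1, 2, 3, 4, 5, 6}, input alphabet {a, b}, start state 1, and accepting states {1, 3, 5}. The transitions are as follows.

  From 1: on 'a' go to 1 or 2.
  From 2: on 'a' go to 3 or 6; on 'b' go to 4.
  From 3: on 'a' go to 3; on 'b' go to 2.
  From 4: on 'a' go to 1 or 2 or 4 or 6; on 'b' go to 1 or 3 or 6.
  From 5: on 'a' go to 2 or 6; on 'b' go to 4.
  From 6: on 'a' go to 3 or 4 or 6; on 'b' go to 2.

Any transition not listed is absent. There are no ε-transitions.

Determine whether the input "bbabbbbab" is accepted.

No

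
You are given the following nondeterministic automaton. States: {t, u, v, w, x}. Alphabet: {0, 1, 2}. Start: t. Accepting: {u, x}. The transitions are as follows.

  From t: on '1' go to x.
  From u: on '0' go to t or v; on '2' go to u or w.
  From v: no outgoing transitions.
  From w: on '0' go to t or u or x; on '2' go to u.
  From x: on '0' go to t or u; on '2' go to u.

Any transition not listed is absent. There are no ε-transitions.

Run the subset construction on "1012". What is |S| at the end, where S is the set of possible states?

Start in {t}.
Read '1': {t} → {x}.
Read '0': {x} → {t, u}.
Read '1': {t, u} → {x}.
Read '2': {x} → {u}.
That set has 1 state.

1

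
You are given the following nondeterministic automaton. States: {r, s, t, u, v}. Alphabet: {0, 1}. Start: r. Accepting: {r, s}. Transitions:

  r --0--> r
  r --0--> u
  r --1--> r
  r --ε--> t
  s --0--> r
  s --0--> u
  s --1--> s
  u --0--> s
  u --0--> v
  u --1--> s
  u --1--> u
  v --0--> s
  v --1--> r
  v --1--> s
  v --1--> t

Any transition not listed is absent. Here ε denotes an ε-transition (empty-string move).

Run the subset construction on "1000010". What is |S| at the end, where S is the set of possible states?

5

Start: ε-closure({r}) = {r, t}.
Read '1': {r, t} → {r, t}.
Read '0': {r, t} → {r, t, u}.
Read '0': {r, t, u} → {r, s, t, u, v}.
Read '0': {r, s, t, u, v} → {r, s, t, u, v}.
Read '0': {r, s, t, u, v} → {r, s, t, u, v}.
Read '1': {r, s, t, u, v} → {r, s, t, u}.
Read '0': {r, s, t, u} → {r, s, t, u, v}.
That set has 5 states.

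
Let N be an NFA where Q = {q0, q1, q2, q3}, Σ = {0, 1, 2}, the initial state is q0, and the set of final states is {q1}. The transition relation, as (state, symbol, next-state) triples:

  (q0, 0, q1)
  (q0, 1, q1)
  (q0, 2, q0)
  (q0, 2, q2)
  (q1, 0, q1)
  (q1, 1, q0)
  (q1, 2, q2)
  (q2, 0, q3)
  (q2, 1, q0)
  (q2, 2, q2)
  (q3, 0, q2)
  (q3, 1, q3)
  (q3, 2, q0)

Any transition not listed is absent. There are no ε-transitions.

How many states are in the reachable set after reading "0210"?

Start in {q0}.
Read '0': {q0} → {q1}.
Read '2': {q1} → {q2}.
Read '1': {q2} → {q0}.
Read '0': {q0} → {q1}.
That set has 1 state.

1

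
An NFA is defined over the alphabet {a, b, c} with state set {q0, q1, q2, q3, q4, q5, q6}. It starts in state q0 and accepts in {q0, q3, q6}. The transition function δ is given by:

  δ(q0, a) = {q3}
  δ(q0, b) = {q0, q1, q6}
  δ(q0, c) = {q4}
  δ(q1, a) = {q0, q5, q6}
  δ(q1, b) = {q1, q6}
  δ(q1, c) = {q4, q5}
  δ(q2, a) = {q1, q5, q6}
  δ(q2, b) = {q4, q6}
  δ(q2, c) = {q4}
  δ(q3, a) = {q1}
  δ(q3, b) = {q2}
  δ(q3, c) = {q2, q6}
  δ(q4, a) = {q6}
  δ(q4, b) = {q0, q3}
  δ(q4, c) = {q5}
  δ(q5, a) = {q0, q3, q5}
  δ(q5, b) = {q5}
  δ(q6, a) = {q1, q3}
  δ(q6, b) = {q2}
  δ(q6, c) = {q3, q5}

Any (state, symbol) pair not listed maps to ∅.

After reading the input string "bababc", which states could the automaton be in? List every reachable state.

Start in {q0}.
Read 'b': q0→{q0, q1, q6}; now {q0, q1, q6}.
Read 'a': q0→{q3}, q1→{q0, q5, q6}, q6→{q1, q3}; now {q0, q1, q3, q5, q6}.
Read 'b': q0→{q0, q1, q6}, q1→{q1, q6}, q3→{q2}, q5→{q5}, q6→{q2}; now {q0, q1, q2, q5, q6}.
Read 'a': q0→{q3}, q1→{q0, q5, q6}, q2→{q1, q5, q6}, q5→{q0, q3, q5}, q6→{q1, q3}; now {q0, q1, q3, q5, q6}.
Read 'b': q0→{q0, q1, q6}, q1→{q1, q6}, q3→{q2}, q5→{q5}, q6→{q2}; now {q0, q1, q2, q5, q6}.
Read 'c': q0→{q4}, q1→{q4, q5}, q2→{q4}, q5→∅, q6→{q3, q5}; now {q3, q4, q5}.

{q3, q4, q5}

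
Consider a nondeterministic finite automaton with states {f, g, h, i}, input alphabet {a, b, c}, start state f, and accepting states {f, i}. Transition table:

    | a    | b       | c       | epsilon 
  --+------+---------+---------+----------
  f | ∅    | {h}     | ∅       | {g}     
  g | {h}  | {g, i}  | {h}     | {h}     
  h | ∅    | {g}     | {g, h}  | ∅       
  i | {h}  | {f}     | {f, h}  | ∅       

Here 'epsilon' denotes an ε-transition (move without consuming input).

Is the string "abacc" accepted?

No

Start: ε-closure({f}) = {f, g, h}.
Read 'a': f→∅, g→{h}, h→∅; now {h}.
Read 'b': h→{g}; union {g}; ε-closure = {g, h}.
Read 'a': g→{h}, h→∅; now {h}.
Read 'c': h→{g, h}; now {g, h}.
Read 'c': g→{h}, h→{g, h}; now {g, h}.
The final set {g, h} contains no accepting state.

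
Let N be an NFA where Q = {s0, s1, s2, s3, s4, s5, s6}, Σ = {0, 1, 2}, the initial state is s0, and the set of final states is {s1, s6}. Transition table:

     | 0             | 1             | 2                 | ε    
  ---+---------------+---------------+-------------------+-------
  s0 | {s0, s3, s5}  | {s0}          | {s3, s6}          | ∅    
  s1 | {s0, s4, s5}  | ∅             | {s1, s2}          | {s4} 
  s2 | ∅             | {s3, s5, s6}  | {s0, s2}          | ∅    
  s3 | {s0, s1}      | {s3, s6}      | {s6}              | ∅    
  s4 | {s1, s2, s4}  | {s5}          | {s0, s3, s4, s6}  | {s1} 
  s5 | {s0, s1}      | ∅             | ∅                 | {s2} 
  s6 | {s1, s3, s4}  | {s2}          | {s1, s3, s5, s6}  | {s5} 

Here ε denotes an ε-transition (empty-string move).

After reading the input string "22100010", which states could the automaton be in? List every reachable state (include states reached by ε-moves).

{s0, s1, s2, s3, s4, s5}

Start in {s0}.
Read '2': s0→{s3, s6}; union {s3, s6}; ε-closure = {s2, s3, s5, s6}.
Read '2': s2→{s0, s2}, s3→{s6}, s5→∅, s6→{s1, s3, s5, s6}; union {s0, s1, s2, s3, s5, s6}; ε-closure = {s0, s1, s2, s3, s4, s5, s6}.
Read '1': s0→{s0}, s1→∅, s2→{s3, s5, s6}, s3→{s3, s6}, s4→{s5}, s5→∅, s6→{s2}; now {s0, s2, s3, s5, s6}.
Read '0': s0→{s0, s3, s5}, s2→∅, s3→{s0, s1}, s5→{s0, s1}, s6→{s1, s3, s4}; union {s0, s1, s3, s4, s5}; ε-closure = {s0, s1, s2, s3, s4, s5}.
Read '0': s0→{s0, s3, s5}, s1→{s0, s4, s5}, s2→∅, s3→{s0, s1}, s4→{s1, s2, s4}, s5→{s0, s1}; now {s0, s1, s2, s3, s4, s5}.
Read '0': s0→{s0, s3, s5}, s1→{s0, s4, s5}, s2→∅, s3→{s0, s1}, s4→{s1, s2, s4}, s5→{s0, s1}; now {s0, s1, s2, s3, s4, s5}.
Read '1': s0→{s0}, s1→∅, s2→{s3, s5, s6}, s3→{s3, s6}, s4→{s5}, s5→∅; union {s0, s3, s5, s6}; ε-closure = {s0, s2, s3, s5, s6}.
Read '0': s0→{s0, s3, s5}, s2→∅, s3→{s0, s1}, s5→{s0, s1}, s6→{s1, s3, s4}; union {s0, s1, s3, s4, s5}; ε-closure = {s0, s1, s2, s3, s4, s5}.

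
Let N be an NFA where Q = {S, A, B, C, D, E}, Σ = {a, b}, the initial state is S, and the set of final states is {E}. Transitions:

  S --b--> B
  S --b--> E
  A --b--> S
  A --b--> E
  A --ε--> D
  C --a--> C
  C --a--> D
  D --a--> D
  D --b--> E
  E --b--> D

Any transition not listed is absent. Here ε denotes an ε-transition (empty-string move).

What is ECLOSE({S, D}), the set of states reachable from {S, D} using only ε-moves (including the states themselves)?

{S, D}

Begin with {S, D}.
No ε-moves leave this set, so the closure equals the set itself.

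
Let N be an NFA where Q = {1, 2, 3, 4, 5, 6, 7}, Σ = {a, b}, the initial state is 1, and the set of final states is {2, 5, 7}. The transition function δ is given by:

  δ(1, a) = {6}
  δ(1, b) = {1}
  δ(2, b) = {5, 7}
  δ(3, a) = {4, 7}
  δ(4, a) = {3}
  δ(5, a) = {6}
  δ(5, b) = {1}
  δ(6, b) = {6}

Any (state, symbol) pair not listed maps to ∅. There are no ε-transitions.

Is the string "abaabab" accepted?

No

Start in {1}.
Read 'a': 1→{6}; now {6}.
Read 'b': 6→{6}; now {6}.
Read 'a': 6→∅; now ∅.
The set is empty and remains empty for the remaining 4 symbols.
The final set ∅ contains no accepting state.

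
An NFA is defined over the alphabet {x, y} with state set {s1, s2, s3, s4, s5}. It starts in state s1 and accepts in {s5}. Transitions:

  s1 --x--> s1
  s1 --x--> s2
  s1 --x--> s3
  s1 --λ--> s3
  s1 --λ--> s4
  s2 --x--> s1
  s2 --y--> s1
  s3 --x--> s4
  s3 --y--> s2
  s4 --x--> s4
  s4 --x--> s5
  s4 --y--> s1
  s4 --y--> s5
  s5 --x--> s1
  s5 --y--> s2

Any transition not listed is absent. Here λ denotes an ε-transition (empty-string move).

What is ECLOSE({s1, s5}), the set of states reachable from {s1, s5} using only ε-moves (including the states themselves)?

Begin with {s1, s5}.
ε-move s1 → s3; add s3.
ε-move s1 → s4; add s4.

{s1, s3, s4, s5}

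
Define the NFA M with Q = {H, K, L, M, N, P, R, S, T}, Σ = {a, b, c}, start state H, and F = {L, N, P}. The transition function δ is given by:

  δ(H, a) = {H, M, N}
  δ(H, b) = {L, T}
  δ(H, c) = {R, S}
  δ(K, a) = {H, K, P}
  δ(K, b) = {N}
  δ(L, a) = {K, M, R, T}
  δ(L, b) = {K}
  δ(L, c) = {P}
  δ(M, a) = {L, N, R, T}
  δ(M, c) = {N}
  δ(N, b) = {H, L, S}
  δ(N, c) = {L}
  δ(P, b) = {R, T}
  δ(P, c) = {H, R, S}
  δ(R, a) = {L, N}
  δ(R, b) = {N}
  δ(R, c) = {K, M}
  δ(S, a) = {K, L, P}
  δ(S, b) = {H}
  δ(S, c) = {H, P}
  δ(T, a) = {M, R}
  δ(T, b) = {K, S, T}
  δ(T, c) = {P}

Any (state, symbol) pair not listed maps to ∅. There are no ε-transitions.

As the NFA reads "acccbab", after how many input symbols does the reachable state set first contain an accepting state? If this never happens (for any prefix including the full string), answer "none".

Start in {H}.
Read 'a': {H} → {H, M, N}.
None of the earlier sets intersect F, but {H, M, N} does.

1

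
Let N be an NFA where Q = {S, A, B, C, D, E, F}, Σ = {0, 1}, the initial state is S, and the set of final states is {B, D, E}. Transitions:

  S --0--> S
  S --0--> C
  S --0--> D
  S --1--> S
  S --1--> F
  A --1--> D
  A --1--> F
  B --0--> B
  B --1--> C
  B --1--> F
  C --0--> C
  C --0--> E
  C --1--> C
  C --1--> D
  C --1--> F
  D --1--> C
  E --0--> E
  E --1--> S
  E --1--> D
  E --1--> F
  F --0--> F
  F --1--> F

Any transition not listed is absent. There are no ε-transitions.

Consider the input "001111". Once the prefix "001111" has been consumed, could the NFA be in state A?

No

Start in {S}.
Read '0': {S} → {S, C, D}.
Read '0': {S, C, D} → {S, C, D, E}.
Read '1': {S, C, D, E} → {S, C, D, F}.
Read '1': {S, C, D, F} → {S, C, D, F}.
Read '1': {S, C, D, F} → {S, C, D, F}.
Read '1': {S, C, D, F} → {S, C, D, F}.
State A is not in {S, C, D, F}.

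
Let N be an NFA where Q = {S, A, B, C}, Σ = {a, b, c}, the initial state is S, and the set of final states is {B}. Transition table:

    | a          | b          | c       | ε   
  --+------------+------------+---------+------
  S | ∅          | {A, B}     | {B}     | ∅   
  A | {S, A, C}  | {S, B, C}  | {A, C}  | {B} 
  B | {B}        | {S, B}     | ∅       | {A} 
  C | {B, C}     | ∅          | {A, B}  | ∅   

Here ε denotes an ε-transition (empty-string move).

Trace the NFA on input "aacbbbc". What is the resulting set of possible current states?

∅

Start in {S}.
Read 'a': {S} → ∅.
The set is empty and remains empty for the remaining 6 symbols.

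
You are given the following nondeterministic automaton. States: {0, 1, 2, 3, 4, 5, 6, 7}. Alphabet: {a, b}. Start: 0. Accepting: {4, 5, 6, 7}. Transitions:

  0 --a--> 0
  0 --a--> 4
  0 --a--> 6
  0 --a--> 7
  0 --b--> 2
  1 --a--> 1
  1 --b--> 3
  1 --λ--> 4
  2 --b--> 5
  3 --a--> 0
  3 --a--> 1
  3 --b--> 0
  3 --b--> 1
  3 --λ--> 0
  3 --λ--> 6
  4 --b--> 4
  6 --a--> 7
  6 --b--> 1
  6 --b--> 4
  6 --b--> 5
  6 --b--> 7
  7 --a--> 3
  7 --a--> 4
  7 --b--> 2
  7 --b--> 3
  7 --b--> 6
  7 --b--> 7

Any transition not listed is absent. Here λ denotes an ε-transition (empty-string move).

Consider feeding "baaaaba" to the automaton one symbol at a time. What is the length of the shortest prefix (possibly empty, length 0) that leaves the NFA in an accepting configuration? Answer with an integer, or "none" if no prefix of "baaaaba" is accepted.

none

Start in {0}.
Read 'b': 0→{2}; now {2}.
Read 'a': 2→∅; now ∅.
The set is empty and remains empty for the remaining 5 symbols.
No reachable set along the way intersects F.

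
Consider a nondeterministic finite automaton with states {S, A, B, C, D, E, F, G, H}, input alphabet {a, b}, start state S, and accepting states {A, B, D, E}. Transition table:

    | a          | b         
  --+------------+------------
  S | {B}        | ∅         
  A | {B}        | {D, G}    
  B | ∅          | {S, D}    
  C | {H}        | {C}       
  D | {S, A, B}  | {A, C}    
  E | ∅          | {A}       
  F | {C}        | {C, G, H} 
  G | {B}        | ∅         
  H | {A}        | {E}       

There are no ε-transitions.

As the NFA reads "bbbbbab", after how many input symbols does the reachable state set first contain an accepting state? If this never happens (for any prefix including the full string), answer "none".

Start in {S}.
Read 'b': S→∅; now ∅.
The set is empty and remains empty for the remaining 6 symbols.
No reachable set along the way intersects F.

none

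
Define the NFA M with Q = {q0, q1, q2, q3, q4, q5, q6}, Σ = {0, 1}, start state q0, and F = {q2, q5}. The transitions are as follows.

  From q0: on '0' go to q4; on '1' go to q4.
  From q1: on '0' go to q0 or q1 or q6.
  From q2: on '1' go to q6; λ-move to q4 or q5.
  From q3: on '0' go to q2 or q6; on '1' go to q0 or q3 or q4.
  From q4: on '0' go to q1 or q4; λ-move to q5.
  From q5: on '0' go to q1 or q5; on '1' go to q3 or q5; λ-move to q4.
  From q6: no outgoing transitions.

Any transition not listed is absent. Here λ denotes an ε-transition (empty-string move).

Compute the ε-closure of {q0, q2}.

{q0, q2, q4, q5}

Begin with {q0, q2}.
ε-move q2 → q4; add q4.
ε-move q2 → q5; add q5.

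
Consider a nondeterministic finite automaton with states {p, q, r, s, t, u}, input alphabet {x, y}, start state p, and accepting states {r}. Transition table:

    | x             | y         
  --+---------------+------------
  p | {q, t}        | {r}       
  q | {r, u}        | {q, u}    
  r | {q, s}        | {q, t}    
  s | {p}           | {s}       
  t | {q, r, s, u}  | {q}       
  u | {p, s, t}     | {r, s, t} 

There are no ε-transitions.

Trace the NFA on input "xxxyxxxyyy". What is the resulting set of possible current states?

Start in {p}.
Read 'x': p→{q, t}; now {q, t}.
Read 'x': q→{r, u}, t→{q, r, s, u}; now {q, r, s, u}.
Read 'x': q→{r, u}, r→{q, s}, s→{p}, u→{p, s, t}; now {p, q, r, s, t, u}.
Read 'y': p→{r}, q→{q, u}, r→{q, t}, s→{s}, t→{q}, u→{r, s, t}; now {q, r, s, t, u}.
Read 'x': q→{r, u}, r→{q, s}, s→{p}, t→{q, r, s, u}, u→{p, s, t}; now {p, q, r, s, t, u}.
Read 'x': p→{q, t}, q→{r, u}, r→{q, s}, s→{p}, t→{q, r, s, u}, u→{p, s, t}; now {p, q, r, s, t, u}.
Read 'x': p→{q, t}, q→{r, u}, r→{q, s}, s→{p}, t→{q, r, s, u}, u→{p, s, t}; now {p, q, r, s, t, u}.
Read 'y': p→{r}, q→{q, u}, r→{q, t}, s→{s}, t→{q}, u→{r, s, t}; now {q, r, s, t, u}.
Read 'y': q→{q, u}, r→{q, t}, s→{s}, t→{q}, u→{r, s, t}; now {q, r, s, t, u}.
Read 'y': q→{q, u}, r→{q, t}, s→{s}, t→{q}, u→{r, s, t}; now {q, r, s, t, u}.

{q, r, s, t, u}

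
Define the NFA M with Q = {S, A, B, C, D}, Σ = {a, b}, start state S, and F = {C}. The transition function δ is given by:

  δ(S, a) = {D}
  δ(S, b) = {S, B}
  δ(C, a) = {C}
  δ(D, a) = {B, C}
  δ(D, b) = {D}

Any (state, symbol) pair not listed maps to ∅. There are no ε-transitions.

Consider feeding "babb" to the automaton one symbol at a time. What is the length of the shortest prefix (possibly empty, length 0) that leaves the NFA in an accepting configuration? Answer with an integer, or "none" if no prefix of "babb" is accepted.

Start in {S}.
Read 'b': S→{S, B}; now {S, B}.
Read 'a': S→{D}, B→∅; now {D}.
Read 'b': D→{D}; now {D}.
Read 'b': D→{D}; now {D}.
No reachable set along the way intersects F.

none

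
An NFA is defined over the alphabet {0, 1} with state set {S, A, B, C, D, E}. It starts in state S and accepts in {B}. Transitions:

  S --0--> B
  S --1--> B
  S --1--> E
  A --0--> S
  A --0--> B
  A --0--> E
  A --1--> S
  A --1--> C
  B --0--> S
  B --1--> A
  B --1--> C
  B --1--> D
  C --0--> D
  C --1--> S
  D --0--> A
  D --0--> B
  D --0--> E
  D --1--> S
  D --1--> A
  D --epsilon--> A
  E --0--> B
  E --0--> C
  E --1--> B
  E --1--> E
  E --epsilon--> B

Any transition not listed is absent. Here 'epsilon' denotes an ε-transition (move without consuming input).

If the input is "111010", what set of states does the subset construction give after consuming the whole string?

{S, A, B, C, D, E}

Start in {S}.
Read '1': {S} → {B, E}.
Read '1': {B, E} → {A, B, C, D, E}.
Read '1': {A, B, C, D, E} → {S, A, B, C, D, E}.
Read '0': {S, A, B, C, D, E} → {S, A, B, C, D, E}.
Read '1': {S, A, B, C, D, E} → {S, A, B, C, D, E}.
Read '0': {S, A, B, C, D, E} → {S, A, B, C, D, E}.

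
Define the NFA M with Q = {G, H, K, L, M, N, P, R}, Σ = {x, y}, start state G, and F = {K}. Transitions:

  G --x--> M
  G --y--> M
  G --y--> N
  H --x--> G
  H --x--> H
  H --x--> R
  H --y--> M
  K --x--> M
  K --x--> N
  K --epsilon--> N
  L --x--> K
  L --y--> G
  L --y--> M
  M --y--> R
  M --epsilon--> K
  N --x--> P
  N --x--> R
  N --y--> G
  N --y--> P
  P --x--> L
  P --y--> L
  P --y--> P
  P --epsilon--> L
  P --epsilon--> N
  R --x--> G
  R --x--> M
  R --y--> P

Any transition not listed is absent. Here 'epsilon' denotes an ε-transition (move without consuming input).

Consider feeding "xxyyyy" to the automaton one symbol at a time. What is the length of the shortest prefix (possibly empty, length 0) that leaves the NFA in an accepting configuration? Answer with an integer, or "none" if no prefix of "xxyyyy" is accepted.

1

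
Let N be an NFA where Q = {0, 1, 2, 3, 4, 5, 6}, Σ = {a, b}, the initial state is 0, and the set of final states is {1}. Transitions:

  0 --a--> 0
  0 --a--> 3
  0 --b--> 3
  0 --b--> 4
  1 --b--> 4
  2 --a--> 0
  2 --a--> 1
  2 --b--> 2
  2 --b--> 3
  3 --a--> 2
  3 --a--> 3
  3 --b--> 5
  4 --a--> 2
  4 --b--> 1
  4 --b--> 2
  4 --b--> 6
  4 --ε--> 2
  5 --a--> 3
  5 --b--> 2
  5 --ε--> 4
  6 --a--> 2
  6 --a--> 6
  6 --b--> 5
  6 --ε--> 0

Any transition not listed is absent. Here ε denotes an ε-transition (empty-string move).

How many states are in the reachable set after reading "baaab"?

4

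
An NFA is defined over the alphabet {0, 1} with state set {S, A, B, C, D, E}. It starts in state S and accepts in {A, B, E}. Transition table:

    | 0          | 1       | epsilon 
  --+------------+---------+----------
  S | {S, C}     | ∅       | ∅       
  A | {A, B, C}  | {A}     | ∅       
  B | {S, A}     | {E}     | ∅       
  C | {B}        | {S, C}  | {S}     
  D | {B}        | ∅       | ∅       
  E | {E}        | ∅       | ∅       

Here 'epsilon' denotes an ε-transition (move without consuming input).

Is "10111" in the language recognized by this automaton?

No

Start in {S}.
Read '1': {S} → ∅.
The set is empty and remains empty for the remaining 4 symbols.
The final set ∅ contains no accepting state.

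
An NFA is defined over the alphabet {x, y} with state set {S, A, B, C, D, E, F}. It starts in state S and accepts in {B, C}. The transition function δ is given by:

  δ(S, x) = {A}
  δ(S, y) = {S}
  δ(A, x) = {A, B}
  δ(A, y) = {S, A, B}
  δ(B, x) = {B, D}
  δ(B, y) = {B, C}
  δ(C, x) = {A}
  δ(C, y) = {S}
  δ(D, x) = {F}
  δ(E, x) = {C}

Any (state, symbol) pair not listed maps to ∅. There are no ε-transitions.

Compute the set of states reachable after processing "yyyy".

{S}

Start in {S}.
Read 'y': S→{S}; now {S}.
Read 'y': S→{S}; now {S}.
Read 'y': S→{S}; now {S}.
Read 'y': S→{S}; now {S}.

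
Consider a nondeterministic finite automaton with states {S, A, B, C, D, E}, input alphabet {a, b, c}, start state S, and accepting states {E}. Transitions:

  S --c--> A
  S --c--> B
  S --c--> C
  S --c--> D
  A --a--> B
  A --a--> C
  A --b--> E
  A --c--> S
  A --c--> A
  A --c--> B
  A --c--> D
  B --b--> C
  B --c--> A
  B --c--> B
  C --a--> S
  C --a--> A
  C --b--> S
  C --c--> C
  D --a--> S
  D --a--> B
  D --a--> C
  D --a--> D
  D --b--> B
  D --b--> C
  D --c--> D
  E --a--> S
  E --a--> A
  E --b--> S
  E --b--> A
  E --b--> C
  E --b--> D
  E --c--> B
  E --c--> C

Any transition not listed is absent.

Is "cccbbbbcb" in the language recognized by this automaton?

Start in {S}.
Read 'c': {S} → {A, B, C, D}.
Read 'c': {A, B, C, D} → {S, A, B, C, D}.
Read 'c': {S, A, B, C, D} → {S, A, B, C, D}.
Read 'b': {S, A, B, C, D} → {S, B, C, E}.
Read 'b': {S, B, C, E} → {S, A, C, D}.
Read 'b': {S, A, C, D} → {S, B, C, E}.
Read 'b': {S, B, C, E} → {S, A, C, D}.
Read 'c': {S, A, C, D} → {S, A, B, C, D}.
Read 'b': {S, A, B, C, D} → {S, B, C, E}.
The final set {S, B, C, E} contains the accepting state E.

Yes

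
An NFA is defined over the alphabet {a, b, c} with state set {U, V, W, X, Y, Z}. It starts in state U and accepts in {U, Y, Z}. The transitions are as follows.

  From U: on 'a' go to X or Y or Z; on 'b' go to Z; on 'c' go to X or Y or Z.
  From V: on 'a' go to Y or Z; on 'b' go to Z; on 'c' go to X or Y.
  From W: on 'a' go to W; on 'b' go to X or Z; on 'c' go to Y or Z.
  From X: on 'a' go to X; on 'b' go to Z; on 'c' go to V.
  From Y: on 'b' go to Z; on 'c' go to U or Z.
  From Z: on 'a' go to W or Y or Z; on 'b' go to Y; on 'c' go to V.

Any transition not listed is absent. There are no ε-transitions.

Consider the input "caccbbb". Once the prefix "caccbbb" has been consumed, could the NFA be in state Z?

Start in {U}.
Read 'c': {U} → {X, Y, Z}.
Read 'a': {X, Y, Z} → {W, X, Y, Z}.
Read 'c': {W, X, Y, Z} → {U, V, Y, Z}.
Read 'c': {U, V, Y, Z} → {U, V, X, Y, Z}.
Read 'b': {U, V, X, Y, Z} → {Y, Z}.
Read 'b': {Y, Z} → {Y, Z}.
Read 'b': {Y, Z} → {Y, Z}.
State Z is in {Y, Z}.

Yes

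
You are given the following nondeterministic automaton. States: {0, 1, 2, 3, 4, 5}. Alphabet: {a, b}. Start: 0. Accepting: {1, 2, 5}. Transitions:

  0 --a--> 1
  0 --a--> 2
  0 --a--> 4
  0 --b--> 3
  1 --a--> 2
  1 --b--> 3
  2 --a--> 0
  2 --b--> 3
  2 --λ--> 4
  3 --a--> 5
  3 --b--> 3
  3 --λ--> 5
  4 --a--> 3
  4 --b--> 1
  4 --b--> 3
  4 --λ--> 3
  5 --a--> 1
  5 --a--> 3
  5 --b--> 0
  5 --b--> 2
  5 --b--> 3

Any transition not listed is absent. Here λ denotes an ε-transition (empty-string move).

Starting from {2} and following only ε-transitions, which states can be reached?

Begin with {2}.
ε-move 2 → 4; add 4.
ε-move 4 → 3; add 3.
ε-move 3 → 5; add 5.

{2, 3, 4, 5}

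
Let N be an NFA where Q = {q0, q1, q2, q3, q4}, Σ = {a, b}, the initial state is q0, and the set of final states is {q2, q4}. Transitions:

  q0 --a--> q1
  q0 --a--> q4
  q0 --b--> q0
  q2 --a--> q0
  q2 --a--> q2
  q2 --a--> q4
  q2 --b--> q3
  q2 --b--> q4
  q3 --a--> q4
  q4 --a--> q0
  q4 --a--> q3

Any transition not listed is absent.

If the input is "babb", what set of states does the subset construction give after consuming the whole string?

Start in {q0}.
Read 'b': q0→{q0}; now {q0}.
Read 'a': q0→{q1, q4}; now {q1, q4}.
Read 'b': q1→∅, q4→∅; now ∅.
The set is empty and remains empty for the remaining 1 symbol.

∅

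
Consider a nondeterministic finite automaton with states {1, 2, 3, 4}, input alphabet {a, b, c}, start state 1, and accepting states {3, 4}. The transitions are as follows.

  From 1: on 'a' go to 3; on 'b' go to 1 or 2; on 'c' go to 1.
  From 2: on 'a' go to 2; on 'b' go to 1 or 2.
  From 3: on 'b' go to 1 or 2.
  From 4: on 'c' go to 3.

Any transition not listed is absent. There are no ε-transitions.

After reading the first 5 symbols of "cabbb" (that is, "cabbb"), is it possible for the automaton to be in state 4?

Start in {1}.
Read 'c': 1→{1}; now {1}.
Read 'a': 1→{3}; now {3}.
Read 'b': 3→{1, 2}; now {1, 2}.
Read 'b': 1→{1, 2}, 2→{1, 2}; now {1, 2}.
Read 'b': 1→{1, 2}, 2→{1, 2}; now {1, 2}.
State 4 is not in {1, 2}.

No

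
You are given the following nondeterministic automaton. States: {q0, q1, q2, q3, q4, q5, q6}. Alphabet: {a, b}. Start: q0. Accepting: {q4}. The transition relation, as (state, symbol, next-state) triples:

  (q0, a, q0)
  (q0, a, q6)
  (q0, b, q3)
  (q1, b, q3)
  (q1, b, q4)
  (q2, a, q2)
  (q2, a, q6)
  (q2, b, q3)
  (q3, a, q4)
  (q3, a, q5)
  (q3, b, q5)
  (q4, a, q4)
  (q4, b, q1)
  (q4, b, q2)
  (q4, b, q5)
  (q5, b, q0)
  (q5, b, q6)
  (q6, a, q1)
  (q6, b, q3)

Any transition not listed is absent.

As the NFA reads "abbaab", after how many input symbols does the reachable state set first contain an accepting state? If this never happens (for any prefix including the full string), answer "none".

Start in {q0}.
Read 'a': {q0} → {q0, q6}.
Read 'b': {q0, q6} → {q3}.
Read 'b': {q3} → {q5}.
Read 'a': {q5} → ∅.
The set is empty and remains empty for the remaining 2 symbols.
No reachable set along the way intersects F.

none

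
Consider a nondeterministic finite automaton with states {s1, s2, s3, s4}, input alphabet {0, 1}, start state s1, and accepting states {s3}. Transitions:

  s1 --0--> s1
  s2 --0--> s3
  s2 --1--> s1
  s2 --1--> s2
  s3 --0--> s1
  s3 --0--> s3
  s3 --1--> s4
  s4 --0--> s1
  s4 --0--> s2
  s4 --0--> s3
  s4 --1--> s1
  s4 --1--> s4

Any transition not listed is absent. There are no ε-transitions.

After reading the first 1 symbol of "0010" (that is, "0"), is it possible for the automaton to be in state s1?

Start in {s1}.
Read '0': {s1} → {s1}.
State s1 is in {s1}.

Yes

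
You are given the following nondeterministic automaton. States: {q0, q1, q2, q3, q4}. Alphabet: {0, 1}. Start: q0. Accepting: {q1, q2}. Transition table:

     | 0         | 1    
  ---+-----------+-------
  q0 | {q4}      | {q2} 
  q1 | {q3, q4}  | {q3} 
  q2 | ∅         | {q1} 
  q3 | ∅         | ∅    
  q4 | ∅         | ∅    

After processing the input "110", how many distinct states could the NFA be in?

Start in {q0}.
Read '1': q0→{q2}; now {q2}.
Read '1': q2→{q1}; now {q1}.
Read '0': q1→{q3, q4}; now {q3, q4}.
That set has 2 states.

2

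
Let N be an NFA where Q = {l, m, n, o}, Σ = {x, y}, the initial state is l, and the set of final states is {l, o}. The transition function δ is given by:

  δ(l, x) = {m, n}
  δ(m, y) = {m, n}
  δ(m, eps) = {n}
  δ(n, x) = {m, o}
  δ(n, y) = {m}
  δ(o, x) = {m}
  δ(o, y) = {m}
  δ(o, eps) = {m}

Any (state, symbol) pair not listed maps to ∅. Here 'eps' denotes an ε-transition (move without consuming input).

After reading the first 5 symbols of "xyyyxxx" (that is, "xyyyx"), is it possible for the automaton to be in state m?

Start in {l}.
Read 'x': l→{m, n}; now {m, n}.
Read 'y': m→{m, n}, n→{m}; now {m, n}.
Read 'y': m→{m, n}, n→{m}; now {m, n}.
Read 'y': m→{m, n}, n→{m}; now {m, n}.
Read 'x': m→∅, n→{m, o}; union {m, o}; ε-closure = {m, n, o}.
State m is in {m, n, o}.

Yes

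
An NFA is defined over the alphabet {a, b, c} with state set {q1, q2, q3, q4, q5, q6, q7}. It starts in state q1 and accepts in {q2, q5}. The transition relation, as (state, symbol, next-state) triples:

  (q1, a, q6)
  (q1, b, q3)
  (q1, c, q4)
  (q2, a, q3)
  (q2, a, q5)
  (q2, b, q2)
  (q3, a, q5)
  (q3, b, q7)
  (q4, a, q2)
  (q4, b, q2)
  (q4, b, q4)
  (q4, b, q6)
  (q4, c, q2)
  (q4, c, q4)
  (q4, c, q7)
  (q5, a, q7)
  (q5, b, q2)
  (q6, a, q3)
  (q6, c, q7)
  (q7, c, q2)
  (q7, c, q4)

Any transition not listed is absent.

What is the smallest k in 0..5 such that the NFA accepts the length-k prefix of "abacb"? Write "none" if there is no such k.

Start in {q1}.
Read 'a': q1→{q6}; now {q6}.
Read 'b': q6→∅; now ∅.
The set is empty and remains empty for the remaining 3 symbols.
No reachable set along the way intersects F.

none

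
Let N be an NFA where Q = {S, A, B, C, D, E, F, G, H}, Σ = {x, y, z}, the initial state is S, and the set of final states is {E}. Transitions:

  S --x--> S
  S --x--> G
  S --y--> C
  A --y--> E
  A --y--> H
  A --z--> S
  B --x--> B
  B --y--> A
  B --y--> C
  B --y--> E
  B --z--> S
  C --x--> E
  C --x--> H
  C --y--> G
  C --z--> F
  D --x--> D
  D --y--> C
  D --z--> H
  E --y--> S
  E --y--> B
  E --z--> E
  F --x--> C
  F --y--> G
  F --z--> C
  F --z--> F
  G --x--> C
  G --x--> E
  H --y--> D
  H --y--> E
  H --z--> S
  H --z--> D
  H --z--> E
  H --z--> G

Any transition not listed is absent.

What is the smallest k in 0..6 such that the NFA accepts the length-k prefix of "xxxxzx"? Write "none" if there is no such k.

Start in {S}.
Read 'x': S→{S, G}; now {S, G}.
Read 'x': S→{S, G}, G→{C, E}; now {S, C, E, G}.
None of the earlier sets intersect F, but {S, C, E, G} does.

2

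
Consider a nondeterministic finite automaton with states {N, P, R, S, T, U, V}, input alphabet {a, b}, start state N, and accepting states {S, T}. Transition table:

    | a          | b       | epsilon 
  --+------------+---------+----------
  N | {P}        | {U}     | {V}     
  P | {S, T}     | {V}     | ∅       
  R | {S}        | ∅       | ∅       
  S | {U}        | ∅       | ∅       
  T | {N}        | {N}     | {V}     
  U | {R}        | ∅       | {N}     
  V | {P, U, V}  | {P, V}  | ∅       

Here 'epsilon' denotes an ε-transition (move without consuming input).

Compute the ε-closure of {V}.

Begin with {V}.
No ε-moves leave this set, so the closure equals the set itself.

{V}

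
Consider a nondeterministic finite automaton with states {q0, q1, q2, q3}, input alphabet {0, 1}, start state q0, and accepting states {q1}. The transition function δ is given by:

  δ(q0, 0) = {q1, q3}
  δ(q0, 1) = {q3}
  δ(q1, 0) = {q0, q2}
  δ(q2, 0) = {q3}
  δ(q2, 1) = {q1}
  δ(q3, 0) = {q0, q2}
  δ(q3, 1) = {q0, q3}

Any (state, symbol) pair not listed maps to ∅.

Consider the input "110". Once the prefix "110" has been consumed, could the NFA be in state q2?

Start in {q0}.
Read '1': {q0} → {q3}.
Read '1': {q3} → {q0, q3}.
Read '0': {q0, q3} → {q0, q1, q2, q3}.
State q2 is in {q0, q1, q2, q3}.

Yes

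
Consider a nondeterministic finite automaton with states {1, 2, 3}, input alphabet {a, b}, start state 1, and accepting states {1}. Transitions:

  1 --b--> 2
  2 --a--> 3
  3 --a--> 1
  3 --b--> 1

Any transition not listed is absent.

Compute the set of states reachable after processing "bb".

∅

Start in {1}.
Read 'b': 1→{2}; now {2}.
Read 'b': 2→∅; now ∅.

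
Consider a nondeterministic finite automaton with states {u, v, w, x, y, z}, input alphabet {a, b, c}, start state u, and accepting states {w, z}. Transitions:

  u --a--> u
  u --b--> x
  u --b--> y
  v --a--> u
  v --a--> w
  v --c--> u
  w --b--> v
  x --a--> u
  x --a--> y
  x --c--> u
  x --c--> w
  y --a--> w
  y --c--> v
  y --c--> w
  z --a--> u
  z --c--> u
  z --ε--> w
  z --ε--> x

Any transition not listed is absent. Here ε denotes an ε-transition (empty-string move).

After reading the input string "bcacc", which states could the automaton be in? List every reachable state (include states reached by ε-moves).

∅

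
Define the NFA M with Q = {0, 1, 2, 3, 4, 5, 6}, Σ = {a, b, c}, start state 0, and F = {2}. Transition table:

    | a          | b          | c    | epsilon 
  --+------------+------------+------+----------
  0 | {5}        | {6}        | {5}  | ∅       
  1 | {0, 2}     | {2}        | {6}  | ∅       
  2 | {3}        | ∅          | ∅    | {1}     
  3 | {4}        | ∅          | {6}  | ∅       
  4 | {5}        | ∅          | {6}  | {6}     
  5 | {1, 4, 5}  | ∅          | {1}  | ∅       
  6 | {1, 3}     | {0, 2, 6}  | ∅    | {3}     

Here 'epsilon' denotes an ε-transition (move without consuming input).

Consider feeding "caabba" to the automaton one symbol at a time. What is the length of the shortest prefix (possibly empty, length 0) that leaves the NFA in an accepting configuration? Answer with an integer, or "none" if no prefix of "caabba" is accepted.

3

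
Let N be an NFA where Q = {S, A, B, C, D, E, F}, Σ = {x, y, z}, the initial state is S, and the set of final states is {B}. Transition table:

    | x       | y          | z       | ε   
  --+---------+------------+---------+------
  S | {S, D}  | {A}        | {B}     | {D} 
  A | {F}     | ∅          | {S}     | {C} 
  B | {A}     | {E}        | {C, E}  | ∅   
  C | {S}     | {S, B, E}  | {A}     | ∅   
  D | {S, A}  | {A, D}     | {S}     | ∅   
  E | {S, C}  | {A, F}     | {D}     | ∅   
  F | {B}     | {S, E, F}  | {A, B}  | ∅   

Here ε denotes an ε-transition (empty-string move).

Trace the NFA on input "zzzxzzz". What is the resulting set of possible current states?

Start: ε-closure({S}) = {S, D}.
Read 'z': S→{B}, D→{S}; union {S, B}; ε-closure = {S, B, D}.
Read 'z': S→{B}, B→{C, E}, D→{S}; union {S, B, C, E}; ε-closure = {S, B, C, D, E}.
Read 'z': S→{B}, B→{C, E}, C→{A}, D→{S}, E→{D}; now {S, A, B, C, D, E}.
Read 'x': S→{S, D}, A→{F}, B→{A}, C→{S}, D→{S, A}, E→{S, C}; now {S, A, C, D, F}.
Read 'z': S→{B}, A→{S}, C→{A}, D→{S}, F→{A, B}; union {S, A, B}; ε-closure = {S, A, B, C, D}.
Read 'z': S→{B}, A→{S}, B→{C, E}, C→{A}, D→{S}; union {S, A, B, C, E}; ε-closure = {S, A, B, C, D, E}.
Read 'z': S→{B}, A→{S}, B→{C, E}, C→{A}, D→{S}, E→{D}; now {S, A, B, C, D, E}.

{S, A, B, C, D, E}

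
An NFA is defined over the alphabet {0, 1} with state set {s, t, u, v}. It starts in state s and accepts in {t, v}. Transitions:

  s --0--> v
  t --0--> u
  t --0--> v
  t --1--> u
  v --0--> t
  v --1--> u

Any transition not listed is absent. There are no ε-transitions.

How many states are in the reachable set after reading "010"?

0

Start in {s}.
Read '0': {s} → {v}.
Read '1': {v} → {u}.
Read '0': {u} → ∅.
That set has 0 states.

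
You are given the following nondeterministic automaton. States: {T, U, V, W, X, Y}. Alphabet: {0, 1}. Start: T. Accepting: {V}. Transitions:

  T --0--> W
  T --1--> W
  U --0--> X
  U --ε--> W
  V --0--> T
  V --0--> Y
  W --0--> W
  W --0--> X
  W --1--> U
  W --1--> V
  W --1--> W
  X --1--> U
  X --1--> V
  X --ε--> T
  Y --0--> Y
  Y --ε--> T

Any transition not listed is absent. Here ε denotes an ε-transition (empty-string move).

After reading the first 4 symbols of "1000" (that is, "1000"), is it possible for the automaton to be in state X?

Yes

Start in {T}.
Read '1': T→{W}; now {W}.
Read '0': W→{W, X}; union {W, X}; ε-closure = {T, W, X}.
Read '0': T→{W}, W→{W, X}, X→∅; union {W, X}; ε-closure = {T, W, X}.
Read '0': T→{W}, W→{W, X}, X→∅; union {W, X}; ε-closure = {T, W, X}.
State X is in {T, W, X}.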